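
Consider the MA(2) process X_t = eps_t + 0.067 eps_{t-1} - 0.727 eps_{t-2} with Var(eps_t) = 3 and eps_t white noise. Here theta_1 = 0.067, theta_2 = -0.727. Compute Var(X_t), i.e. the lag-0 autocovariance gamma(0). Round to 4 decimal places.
\gamma(0) = 4.5991

For an MA(q) process X_t = eps_t + sum_i theta_i eps_{t-i} with
Var(eps_t) = sigma^2, the variance is
  gamma(0) = sigma^2 * (1 + sum_i theta_i^2).
  sum_i theta_i^2 = (0.067)^2 + (-0.727)^2 = 0.004489 + 0.528529 = 0.533018.
  gamma(0) = 3 * (1 + 0.533018) = 3 * 1.533018 = 4.599054, which rounds to 4.5991.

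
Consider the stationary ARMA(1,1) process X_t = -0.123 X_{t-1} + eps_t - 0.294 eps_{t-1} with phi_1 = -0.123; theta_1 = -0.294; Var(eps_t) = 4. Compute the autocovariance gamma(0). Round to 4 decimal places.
\gamma(0) = 4.7062

Multiply the model equation by X_{t-k} and take expectations. With theta_0 = psi_0 = 1 and psi_j the MA(infinity) weights, this gives
  gamma(k) - sum_i phi_i gamma(k-i) = c_k,
  c_k = sigma^2 * sum_{j=k..q} theta_j psi_{j-k}   (c_k = 0 for k > q),
using gamma(-m) = gamma(m).
psi-weights needed (psi_j = theta_j + sum_i phi_i psi_{j-i}):
  psi_1 = theta_1 + phi_1 = -0.294 + (-0.123) = -0.417
Right-hand sides:
  c_0 = sigma^2 (1 + theta_1 psi_1) = 4 * (1 + (-0.294)(-0.417)) = 4 * 1.122598 = 4.490392
  c_1 = sigma^2 theta_1 = 4 * (-0.294) = -1.176
  c_2 = 0
Equations for k = 0 and k = 1 (AR order 1):
  gamma(0) = phi_1 gamma(1) + c_0
  gamma(1) = phi_1 gamma(0) + c_1
Substituting the second into the first: gamma(0) (1 - phi_1^2) = c_0 + phi_1 c_1, so
  gamma(0) = (c_0 + phi_1 c_1) / (1 - phi_1^2) = (4.490392 + (-0.123)(-1.176)) / (1 - (-0.123)^2) = 4.63504 / 0.984871 = 4.706241.
Therefore gamma(0) = 4.7062 (to 4 decimal places).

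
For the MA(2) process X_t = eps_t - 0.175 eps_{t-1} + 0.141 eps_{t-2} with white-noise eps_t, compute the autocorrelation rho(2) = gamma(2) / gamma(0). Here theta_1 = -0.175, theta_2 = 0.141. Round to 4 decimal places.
\rho(2) = 0.1342

For an MA(q) process with theta_0 = 1, the autocovariance is
  gamma(k) = sigma^2 * sum_{i=0..q-k} theta_i * theta_{i+k},
and rho(k) = gamma(k) / gamma(0). Sigma^2 cancels.
  numerator   = (1)*(0.141) = 0.141.
  denominator = (1)^2 + (-0.175)^2 + (0.141)^2 = 1.050506.
  rho(2) = 0.141 / 1.050506 = 0.1342.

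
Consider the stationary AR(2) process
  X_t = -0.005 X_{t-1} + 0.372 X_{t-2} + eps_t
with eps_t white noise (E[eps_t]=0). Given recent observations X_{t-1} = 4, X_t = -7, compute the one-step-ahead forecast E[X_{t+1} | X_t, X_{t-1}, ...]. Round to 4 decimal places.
E[X_{t+1} \mid \mathcal F_t] = 1.5230

For an AR(p) model X_t = c + sum_i phi_i X_{t-i} + eps_t, the
one-step-ahead conditional mean is
  E[X_{t+1} | X_t, ...] = c + sum_i phi_i X_{t+1-i}.
Substitute known values:
  E[X_{t+1} | ...] = (-0.005) * (-7) + (0.372) * (4)
                   = 1.5230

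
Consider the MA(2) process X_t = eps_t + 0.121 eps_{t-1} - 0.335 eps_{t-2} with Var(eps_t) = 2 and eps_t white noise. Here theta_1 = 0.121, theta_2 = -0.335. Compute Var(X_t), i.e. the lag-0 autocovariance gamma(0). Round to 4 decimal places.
\gamma(0) = 2.2537

For an MA(q) process X_t = eps_t + sum_i theta_i eps_{t-i} with
Var(eps_t) = sigma^2, the variance is
  gamma(0) = sigma^2 * (1 + sum_i theta_i^2).
  sum_i theta_i^2 = (0.121)^2 + (-0.335)^2 = 0.014641 + 0.112225 = 0.126866.
  gamma(0) = 2 * (1 + 0.126866) = 2 * 1.126866 = 2.253732, which rounds to 2.2537.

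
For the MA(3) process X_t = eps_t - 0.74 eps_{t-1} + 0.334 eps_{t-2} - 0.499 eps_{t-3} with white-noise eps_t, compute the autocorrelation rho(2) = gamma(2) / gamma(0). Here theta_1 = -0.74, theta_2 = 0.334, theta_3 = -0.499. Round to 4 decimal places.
\rho(2) = 0.3686

For an MA(q) process with theta_0 = 1, the autocovariance is
  gamma(k) = sigma^2 * sum_{i=0..q-k} theta_i * theta_{i+k},
and rho(k) = gamma(k) / gamma(0). Sigma^2 cancels.
  numerator   = (1)*(0.334) + (-0.74)*(-0.499) = 0.70326.
  denominator = (1)^2 + (-0.74)^2 + (0.334)^2 + (-0.499)^2 = 1.908157.
  rho(2) = 0.70326 / 1.908157 = 0.3686.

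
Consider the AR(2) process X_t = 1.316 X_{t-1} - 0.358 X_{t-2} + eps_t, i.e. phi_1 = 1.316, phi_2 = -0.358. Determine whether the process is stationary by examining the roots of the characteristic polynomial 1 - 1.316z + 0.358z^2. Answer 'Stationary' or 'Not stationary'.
\text{Stationary}

The AR(p) characteristic polynomial is P(z) = 1 - 1.316z + 0.358z^2.
Stationarity requires all roots to lie outside the unit circle, i.e. |z| > 1 for every root.
Set 1 + (-1.316) z + (0.358) z^2 = 0, i.e. a z^2 + b z + c = 0 with a = 0.358, b = -1.316, c = 1.
Discriminant D = b^2 - 4ac = (-1.316)^2 - 4*(0.358)*1 = 1.731856 - (1.432) = 0.299856.
D >= 0, so the roots are real: z = (-b +/- sqrt(D)) / (2a) = (1.316 +/- 0.547591) / (0.716).
  z_1 = (1.316 + 0.547591) / (0.716) = 2.6028,   |z_1| = 2.6028.
  z_2 = (1.316 - 0.547591) / (0.716) = 1.0732,   |z_2| = 1.0732.
Moduli of all roots: 2.6028, 1.0732.
All moduli strictly greater than 1? Yes.
Verdict: Stationary.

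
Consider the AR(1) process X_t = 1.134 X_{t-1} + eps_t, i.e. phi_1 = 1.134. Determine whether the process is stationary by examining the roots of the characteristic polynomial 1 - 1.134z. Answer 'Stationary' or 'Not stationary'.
\text{Not stationary}

The AR(p) characteristic polynomial is P(z) = 1 - 1.134z.
Stationarity requires all roots to lie outside the unit circle, i.e. |z| > 1 for every root.
This is linear in z: 1 + (-1.134) z = 0  =>  z = -1/(-1.134) = 0.881834,  |z| = 0.881834.
Moduli of all roots: 0.8818.
All moduli strictly greater than 1? No.
Verdict: Not stationary.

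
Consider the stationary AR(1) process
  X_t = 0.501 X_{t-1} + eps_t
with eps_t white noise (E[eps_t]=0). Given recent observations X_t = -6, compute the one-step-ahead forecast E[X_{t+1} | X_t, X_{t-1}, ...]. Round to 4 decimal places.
E[X_{t+1} \mid \mathcal F_t] = -3.0060

For an AR(p) model X_t = c + sum_i phi_i X_{t-i} + eps_t, the
one-step-ahead conditional mean is
  E[X_{t+1} | X_t, ...] = c + sum_i phi_i X_{t+1-i}.
Substitute known values:
  E[X_{t+1} | ...] = (0.501) * (-6)
                   = -3.0060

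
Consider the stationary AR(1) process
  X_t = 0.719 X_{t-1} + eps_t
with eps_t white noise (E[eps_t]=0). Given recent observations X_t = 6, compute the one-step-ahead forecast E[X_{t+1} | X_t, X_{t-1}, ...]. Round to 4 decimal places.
E[X_{t+1} \mid \mathcal F_t] = 4.3140

For an AR(p) model X_t = c + sum_i phi_i X_{t-i} + eps_t, the
one-step-ahead conditional mean is
  E[X_{t+1} | X_t, ...] = c + sum_i phi_i X_{t+1-i}.
Substitute known values:
  E[X_{t+1} | ...] = (0.719) * (6)
                   = 4.3140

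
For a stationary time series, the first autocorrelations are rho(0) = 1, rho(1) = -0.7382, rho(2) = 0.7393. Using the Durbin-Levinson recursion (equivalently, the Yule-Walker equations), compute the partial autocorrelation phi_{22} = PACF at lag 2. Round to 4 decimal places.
\phi_{22} = 0.4271

The PACF at lag k is phi_{kk}, the last component of the solution
to the Yule-Walker system G_k phi = r_k where
  (G_k)_{ij} = rho(|i - j|), (r_k)_i = rho(i), i,j = 1..k.
Equivalently, Durbin-Levinson gives phi_{kk} iteratively:
  phi_{11} = rho(1)
  phi_{kk} = [rho(k) - sum_{j=1..k-1} phi_{k-1,j} rho(k-j)]
            / [1 - sum_{j=1..k-1} phi_{k-1,j} rho(j)],
  phi_{k,j} = phi_{k-1,j} - phi_{kk} phi_{k-1,k-j},  j = 1..k-1.
Step k = 1:
  phi_11 = rho(1) = -0.7382.
Step k = 2:
  phi_22 = [rho(2) - phi_11 rho(1)] / [1 - phi_11 rho(1)] = [0.7393 - (-0.7382)(-0.7382)] / [1 - (-0.7382)(-0.7382)]
         = 0.19436076 / 0.45506076 = 0.4271.
Therefore phi_{22} = 0.4271.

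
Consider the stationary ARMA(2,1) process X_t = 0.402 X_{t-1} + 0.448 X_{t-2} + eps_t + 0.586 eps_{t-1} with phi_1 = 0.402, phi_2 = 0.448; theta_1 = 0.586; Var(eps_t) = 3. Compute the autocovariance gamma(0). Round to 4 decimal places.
\gamma(0) = 17.5576

Multiply the model equation by X_{t-k} and take expectations. With theta_0 = psi_0 = 1 and psi_j the MA(infinity) weights, this gives
  gamma(k) - sum_i phi_i gamma(k-i) = c_k,
  c_k = sigma^2 * sum_{j=k..q} theta_j psi_{j-k}   (c_k = 0 for k > q),
using gamma(-m) = gamma(m).
psi-weights needed (psi_j = theta_j + sum_i phi_i psi_{j-i}):
  psi_1 = theta_1 + phi_1 = 0.586 + (0.402) = 0.988
Right-hand sides:
  c_0 = sigma^2 (1 + theta_1 psi_1) = 3 * (1 + (0.586)(0.988)) = 3 * 1.578968 = 4.736904
  c_1 = sigma^2 theta_1 = 3 * (0.586) = 1.758
  c_2 = 0
Equations for k = 0, 1, 2 (AR order 2, c_2 = 0):
  (E0) gamma(0) = phi_1 gamma(1) + phi_2 gamma(2) + c_0
  (E1) gamma(1) = phi_1 gamma(0) + phi_2 gamma(1) + c_1
  (E2) gamma(2) = phi_1 gamma(1) + phi_2 gamma(0)
From (E1): gamma(1) = A gamma(0) + B with
  A = phi_1 / (1 - phi_2) = 0.402 / 0.552 = 0.728261,   B = c_1 / (1 - phi_2) = 1.758 / 0.552 = 3.184783.
Insert (E2) into (E0): gamma(0) (1 - phi_2^2) = phi_1 (1 + phi_2) gamma(1) + c_0.
  phi_1 (1 + phi_2) = (0.402)(1.448) = 0.582096,   1 - phi_2^2 = 0.799296.
Replace gamma(1) by A gamma(0) + B and collect gamma(0):
  gamma(0) [0.799296 - (0.582096)(0.728261)] = (0.582096)(3.184783) + 4.736904
  gamma(0) * 0.375378 = 6.590753
  gamma(0) = 6.590753 / 0.375378 = 17.557632.
Therefore gamma(0) = 17.5576 (to 4 decimal places).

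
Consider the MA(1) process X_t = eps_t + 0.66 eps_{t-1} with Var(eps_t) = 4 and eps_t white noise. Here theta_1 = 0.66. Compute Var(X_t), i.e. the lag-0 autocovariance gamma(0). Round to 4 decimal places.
\gamma(0) = 5.7424

For an MA(q) process X_t = eps_t + sum_i theta_i eps_{t-i} with
Var(eps_t) = sigma^2, the variance is
  gamma(0) = sigma^2 * (1 + sum_i theta_i^2).
  sum_i theta_i^2 = (0.66)^2 = 0.4356.
  gamma(0) = 4 * (1 + 0.4356) = 4 * 1.4356 = 5.7424.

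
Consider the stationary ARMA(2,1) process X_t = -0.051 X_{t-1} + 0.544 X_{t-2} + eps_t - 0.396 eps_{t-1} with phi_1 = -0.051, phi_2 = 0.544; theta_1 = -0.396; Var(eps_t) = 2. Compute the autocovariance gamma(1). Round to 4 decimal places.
\gamma(1) = -2.1375

Multiply the model equation by X_{t-k} and take expectations. With theta_0 = psi_0 = 1 and psi_j the MA(infinity) weights, this gives
  gamma(k) - sum_i phi_i gamma(k-i) = c_k,
  c_k = sigma^2 * sum_{j=k..q} theta_j psi_{j-k}   (c_k = 0 for k > q),
using gamma(-m) = gamma(m).
psi-weights needed (psi_j = theta_j + sum_i phi_i psi_{j-i}):
  psi_1 = theta_1 + phi_1 = -0.396 + (-0.051) = -0.447
Right-hand sides:
  c_0 = sigma^2 (1 + theta_1 psi_1) = 2 * (1 + (-0.396)(-0.447)) = 2 * 1.177012 = 2.354024
  c_1 = sigma^2 theta_1 = 2 * (-0.396) = -0.792
  c_2 = 0
Equations for k = 0, 1, 2 (AR order 2, c_2 = 0):
  (E0) gamma(0) = phi_1 gamma(1) + phi_2 gamma(2) + c_0
  (E1) gamma(1) = phi_1 gamma(0) + phi_2 gamma(1) + c_1
  (E2) gamma(2) = phi_1 gamma(1) + phi_2 gamma(0)
From (E1): gamma(1) = A gamma(0) + B with
  A = phi_1 / (1 - phi_2) = -0.051 / 0.456 = -0.111842,   B = c_1 / (1 - phi_2) = -0.792 / 0.456 = -1.736842.
Insert (E2) into (E0): gamma(0) (1 - phi_2^2) = phi_1 (1 + phi_2) gamma(1) + c_0.
  phi_1 (1 + phi_2) = (-0.051)(1.544) = -0.078744,   1 - phi_2^2 = 0.704064.
Replace gamma(1) by A gamma(0) + B and collect gamma(0):
  gamma(0) [0.704064 - (-0.078744)(-0.111842)] = (-0.078744)(-1.736842) + 2.354024
  gamma(0) * 0.695257 = 2.49079
  gamma(0) = 2.49079 / 0.695257 = 3.582545.
  gamma(1) = A gamma(0) + B = (-0.111842)(3.582545) + (-1.736842) = -2.137521.
Therefore gamma(1) = -2.1375 (to 4 decimal places).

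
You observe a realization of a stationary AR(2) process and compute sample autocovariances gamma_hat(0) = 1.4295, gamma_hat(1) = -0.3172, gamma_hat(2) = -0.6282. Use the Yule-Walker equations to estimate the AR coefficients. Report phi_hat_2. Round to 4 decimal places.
\hat\phi_{2} = -0.5140

The Yule-Walker equations for an AR(p) process read, in matrix form,
  Gamma_p phi = r_p,   with   (Gamma_p)_{ij} = gamma(|i - j|),
                       (r_p)_i = gamma(i),   i,j = 1..p.
Substitute the sample gammas (Toeplitz matrix and right-hand side of size 2):
  Gamma_p = [[1.4295, -0.3172], [-0.3172, 1.4295]]
  r_p     = [-0.3172, -0.6282]
Written out:
  1.4295 phi_1 - 0.3172 phi_2 = -0.3172
  -0.3172 phi_1 + 1.4295 phi_2 = -0.6282
Solve by Cramer's rule:
  det = gamma(0)^2 - gamma(1)^2 = (1.4295)^2 - (-0.3172)^2 = 2.04347025 - 0.10061584 = 1.94285441
  phi_hat_1 = [gamma(1) gamma(0) - gamma(1) gamma(2)] / det = [(-0.3172)(1.4295) - (-0.3172)(-0.6282)] / 1.94285441 = -0.65270244 / 1.94285441 = -0.336
  phi_hat_2 = [gamma(0) gamma(2) - gamma(1)^2] / det = [(1.4295)(-0.6282) - (-0.3172)^2] / 1.94285441 = -0.99862774 / 1.94285441 = -0.514
So phi_hat = [-0.3360, -0.5140].
Therefore phi_hat_2 = -0.5140.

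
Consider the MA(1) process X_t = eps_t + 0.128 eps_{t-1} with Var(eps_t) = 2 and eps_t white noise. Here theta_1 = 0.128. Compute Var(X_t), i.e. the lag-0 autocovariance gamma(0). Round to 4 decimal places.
\gamma(0) = 2.0328

For an MA(q) process X_t = eps_t + sum_i theta_i eps_{t-i} with
Var(eps_t) = sigma^2, the variance is
  gamma(0) = sigma^2 * (1 + sum_i theta_i^2).
  sum_i theta_i^2 = (0.128)^2 = 0.016384.
  gamma(0) = 2 * (1 + 0.016384) = 2 * 1.016384 = 2.032768, which rounds to 2.0328.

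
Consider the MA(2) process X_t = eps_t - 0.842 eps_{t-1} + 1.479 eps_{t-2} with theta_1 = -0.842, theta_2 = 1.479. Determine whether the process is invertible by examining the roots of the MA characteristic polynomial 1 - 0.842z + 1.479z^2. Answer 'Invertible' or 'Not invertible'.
\text{Not invertible}

The MA(q) characteristic polynomial is P(z) = 1 - 0.842z + 1.479z^2.
Invertibility requires all roots to lie outside the unit circle, i.e. |z| > 1 for every root.
Set 1 + (-0.842) z + (1.479) z^2 = 0, i.e. a z^2 + b z + c = 0 with a = 1.479, b = -0.842, c = 1.
Discriminant D = b^2 - 4ac = (-0.842)^2 - 4*(1.479)*1 = 0.708964 - (5.916) = -5.207036.
D < 0, so the roots are the complex-conjugate pair z = (-b +/- i sqrt(-D)) / (2a) = 0.2847 +/- 0.7714i.
For a conjugate pair |z|^2 = z * conj(z) = (product of roots) = c/a = 1/(1.479) = 0.676133, so |z| = sqrt(0.676133) = 0.8223 for both roots.
Moduli of all roots: 0.8223, 0.8223.
All moduli strictly greater than 1? No.
Verdict: Not invertible.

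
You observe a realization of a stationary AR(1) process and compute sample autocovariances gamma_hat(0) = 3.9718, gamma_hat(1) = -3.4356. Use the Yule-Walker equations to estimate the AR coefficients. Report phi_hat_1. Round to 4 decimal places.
\hat\phi_{1} = -0.8650

The Yule-Walker equations for an AR(p) process read, in matrix form,
  Gamma_p phi = r_p,   with   (Gamma_p)_{ij} = gamma(|i - j|),
                       (r_p)_i = gamma(i),   i,j = 1..p.
Substitute the sample gammas (Toeplitz matrix and right-hand side of size 1):
  Gamma_p = [[3.9718]]
  r_p     = [-3.4356]
With p = 1 this is the single equation gamma(0) phi_1 = gamma(1):
  phi_hat_1 = gamma(1) / gamma(0) = -3.4356 / 3.9718 = -0.8650.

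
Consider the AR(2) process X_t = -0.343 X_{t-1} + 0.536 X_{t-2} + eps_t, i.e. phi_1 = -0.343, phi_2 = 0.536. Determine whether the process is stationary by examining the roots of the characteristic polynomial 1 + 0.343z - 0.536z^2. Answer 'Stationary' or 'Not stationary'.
\text{Stationary}

The AR(p) characteristic polynomial is P(z) = 1 + 0.343z - 0.536z^2.
Stationarity requires all roots to lie outside the unit circle, i.e. |z| > 1 for every root.
Set 1 + (0.343) z + (-0.536) z^2 = 0, i.e. a z^2 + b z + c = 0 with a = -0.536, b = 0.343, c = 1.
Discriminant D = b^2 - 4ac = (0.343)^2 - 4*(-0.536)*1 = 0.117649 - (-2.144) = 2.261649.
D >= 0, so the roots are real: z = (-b +/- sqrt(D)) / (2a) = (-0.343 +/- 1.503878) / (-1.072).
  z_1 = (-0.343 + 1.503878) / (-1.072) = -1.0829,   |z_1| = 1.0829.
  z_2 = (-0.343 - 1.503878) / (-1.072) = 1.7228,   |z_2| = 1.7228.
Moduli of all roots: 1.0829, 1.7228.
All moduli strictly greater than 1? Yes.
Verdict: Stationary.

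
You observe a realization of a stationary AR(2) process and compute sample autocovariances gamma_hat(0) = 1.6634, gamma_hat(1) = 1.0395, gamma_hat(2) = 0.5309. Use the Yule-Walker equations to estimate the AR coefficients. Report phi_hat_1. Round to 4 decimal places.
\hat\phi_{1} = 0.6981

The Yule-Walker equations for an AR(p) process read, in matrix form,
  Gamma_p phi = r_p,   with   (Gamma_p)_{ij} = gamma(|i - j|),
                       (r_p)_i = gamma(i),   i,j = 1..p.
Substitute the sample gammas (Toeplitz matrix and right-hand side of size 2):
  Gamma_p = [[1.6634, 1.0395], [1.0395, 1.6634]]
  r_p     = [1.0395, 0.5309]
Written out:
  1.6634 phi_1 + 1.0395 phi_2 = 1.0395
  1.0395 phi_1 + 1.6634 phi_2 = 0.5309
Solve by Cramer's rule:
  det = gamma(0)^2 - gamma(1)^2 = (1.6634)^2 - (1.0395)^2 = 2.76689956 - 1.08056025 = 1.68633931
  phi_hat_1 = [gamma(1) gamma(0) - gamma(1) gamma(2)] / det = [(1.0395)(1.6634) - (1.0395)(0.5309)] / 1.68633931 = 1.17723375 / 1.68633931 = 0.6981
  phi_hat_2 = [gamma(0) gamma(2) - gamma(1)^2] / det = [(1.6634)(0.5309) - (1.0395)^2] / 1.68633931 = -0.19746119 / 1.68633931 = -0.1171
So phi_hat = [0.6981, -0.1171].
Therefore phi_hat_1 = 0.6981.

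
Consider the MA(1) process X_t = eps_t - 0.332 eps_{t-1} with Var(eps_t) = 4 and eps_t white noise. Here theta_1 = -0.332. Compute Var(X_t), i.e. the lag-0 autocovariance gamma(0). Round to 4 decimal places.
\gamma(0) = 4.4409

For an MA(q) process X_t = eps_t + sum_i theta_i eps_{t-i} with
Var(eps_t) = sigma^2, the variance is
  gamma(0) = sigma^2 * (1 + sum_i theta_i^2).
  sum_i theta_i^2 = (-0.332)^2 = 0.110224.
  gamma(0) = 4 * (1 + 0.110224) = 4 * 1.110224 = 4.440896, which rounds to 4.4409.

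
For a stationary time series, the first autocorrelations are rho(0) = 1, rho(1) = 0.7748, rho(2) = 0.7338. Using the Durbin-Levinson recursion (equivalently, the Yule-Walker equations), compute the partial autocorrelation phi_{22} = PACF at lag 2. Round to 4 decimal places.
\phi_{22} = 0.3340

The PACF at lag k is phi_{kk}, the last component of the solution
to the Yule-Walker system G_k phi = r_k where
  (G_k)_{ij} = rho(|i - j|), (r_k)_i = rho(i), i,j = 1..k.
Equivalently, Durbin-Levinson gives phi_{kk} iteratively:
  phi_{11} = rho(1)
  phi_{kk} = [rho(k) - sum_{j=1..k-1} phi_{k-1,j} rho(k-j)]
            / [1 - sum_{j=1..k-1} phi_{k-1,j} rho(j)],
  phi_{k,j} = phi_{k-1,j} - phi_{kk} phi_{k-1,k-j},  j = 1..k-1.
Step k = 1:
  phi_11 = rho(1) = 0.7748.
Step k = 2:
  phi_22 = [rho(2) - phi_11 rho(1)] / [1 - phi_11 rho(1)] = [0.7338 - (0.7748)(0.7748)] / [1 - (0.7748)(0.7748)]
         = 0.13348496 / 0.39968496 = 0.334.
Therefore phi_{22} = 0.3340.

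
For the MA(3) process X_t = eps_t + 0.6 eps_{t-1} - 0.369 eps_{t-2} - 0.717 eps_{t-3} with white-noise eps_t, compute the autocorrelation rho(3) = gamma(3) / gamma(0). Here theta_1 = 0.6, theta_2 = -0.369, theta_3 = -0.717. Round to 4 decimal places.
\rho(3) = -0.3567

For an MA(q) process with theta_0 = 1, the autocovariance is
  gamma(k) = sigma^2 * sum_{i=0..q-k} theta_i * theta_{i+k},
and rho(k) = gamma(k) / gamma(0). Sigma^2 cancels.
  numerator   = (1)*(-0.717) = -0.717.
  denominator = (1)^2 + (0.6)^2 + (-0.369)^2 + (-0.717)^2 = 2.01025.
  rho(3) = -0.717 / 2.01025 = -0.3567.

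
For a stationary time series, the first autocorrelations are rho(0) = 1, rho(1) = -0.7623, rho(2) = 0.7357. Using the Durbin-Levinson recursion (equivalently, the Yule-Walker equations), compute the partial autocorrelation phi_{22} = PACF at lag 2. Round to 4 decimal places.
\phi_{22} = 0.3691

The PACF at lag k is phi_{kk}, the last component of the solution
to the Yule-Walker system G_k phi = r_k where
  (G_k)_{ij} = rho(|i - j|), (r_k)_i = rho(i), i,j = 1..k.
Equivalently, Durbin-Levinson gives phi_{kk} iteratively:
  phi_{11} = rho(1)
  phi_{kk} = [rho(k) - sum_{j=1..k-1} phi_{k-1,j} rho(k-j)]
            / [1 - sum_{j=1..k-1} phi_{k-1,j} rho(j)],
  phi_{k,j} = phi_{k-1,j} - phi_{kk} phi_{k-1,k-j},  j = 1..k-1.
Step k = 1:
  phi_11 = rho(1) = -0.7623.
Step k = 2:
  phi_22 = [rho(2) - phi_11 rho(1)] / [1 - phi_11 rho(1)] = [0.7357 - (-0.7623)(-0.7623)] / [1 - (-0.7623)(-0.7623)]
         = 0.15459871 / 0.41889871 = 0.3691.
Therefore phi_{22} = 0.3691.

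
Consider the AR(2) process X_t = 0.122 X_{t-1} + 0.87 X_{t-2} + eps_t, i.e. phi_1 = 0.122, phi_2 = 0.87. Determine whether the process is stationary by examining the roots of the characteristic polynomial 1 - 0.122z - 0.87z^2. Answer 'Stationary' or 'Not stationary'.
\text{Stationary}

The AR(p) characteristic polynomial is P(z) = 1 - 0.122z - 0.87z^2.
Stationarity requires all roots to lie outside the unit circle, i.e. |z| > 1 for every root.
Set 1 + (-0.122) z + (-0.87) z^2 = 0, i.e. a z^2 + b z + c = 0 with a = -0.87, b = -0.122, c = 1.
Discriminant D = b^2 - 4ac = (-0.122)^2 - 4*(-0.87)*1 = 0.014884 - (-3.48) = 3.494884.
D >= 0, so the roots are real: z = (-b +/- sqrt(D)) / (2a) = (0.122 +/- 1.869461) / (-1.74).
  z_1 = (0.122 + 1.869461) / (-1.74) = -1.1445,   |z_1| = 1.1445.
  z_2 = (0.122 - 1.869461) / (-1.74) = 1.0043,   |z_2| = 1.0043.
Moduli of all roots: 1.1445, 1.0043.
All moduli strictly greater than 1? Yes.
Verdict: Stationary.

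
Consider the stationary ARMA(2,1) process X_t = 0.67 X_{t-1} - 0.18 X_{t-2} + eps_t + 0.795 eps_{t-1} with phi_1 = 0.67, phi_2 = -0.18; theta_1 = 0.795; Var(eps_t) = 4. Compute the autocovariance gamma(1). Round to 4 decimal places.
\gamma(1) = 11.4756

Multiply the model equation by X_{t-k} and take expectations. With theta_0 = psi_0 = 1 and psi_j the MA(infinity) weights, this gives
  gamma(k) - sum_i phi_i gamma(k-i) = c_k,
  c_k = sigma^2 * sum_{j=k..q} theta_j psi_{j-k}   (c_k = 0 for k > q),
using gamma(-m) = gamma(m).
psi-weights needed (psi_j = theta_j + sum_i phi_i psi_{j-i}):
  psi_1 = theta_1 + phi_1 = 0.795 + (0.67) = 1.465
Right-hand sides:
  c_0 = sigma^2 (1 + theta_1 psi_1) = 4 * (1 + (0.795)(1.465)) = 4 * 2.164675 = 8.6587
  c_1 = sigma^2 theta_1 = 4 * (0.795) = 3.18
  c_2 = 0
Equations for k = 0, 1, 2 (AR order 2, c_2 = 0):
  (E0) gamma(0) = phi_1 gamma(1) + phi_2 gamma(2) + c_0
  (E1) gamma(1) = phi_1 gamma(0) + phi_2 gamma(1) + c_1
  (E2) gamma(2) = phi_1 gamma(1) + phi_2 gamma(0)
From (E1): gamma(1) = A gamma(0) + B with
  A = phi_1 / (1 - phi_2) = 0.67 / 1.18 = 0.567797,   B = c_1 / (1 - phi_2) = 3.18 / 1.18 = 2.694915.
Insert (E2) into (E0): gamma(0) (1 - phi_2^2) = phi_1 (1 + phi_2) gamma(1) + c_0.
  phi_1 (1 + phi_2) = (0.67)(0.82) = 0.5494,   1 - phi_2^2 = 0.9676.
Replace gamma(1) by A gamma(0) + B and collect gamma(0):
  gamma(0) [0.9676 - (0.5494)(0.567797)] = (0.5494)(2.694915) + 8.6587
  gamma(0) * 0.655653 = 10.139286
  gamma(0) = 10.139286 / 0.655653 = 15.46442.
  gamma(1) = A gamma(0) + B = (0.567797)(15.46442) + (2.694915) = 11.475561.
Therefore gamma(1) = 11.4756 (to 4 decimal places).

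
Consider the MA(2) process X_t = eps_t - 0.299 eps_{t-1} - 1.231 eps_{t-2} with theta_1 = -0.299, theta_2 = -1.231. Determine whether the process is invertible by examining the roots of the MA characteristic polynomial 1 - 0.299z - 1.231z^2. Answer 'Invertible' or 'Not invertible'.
\text{Not invertible}

The MA(q) characteristic polynomial is P(z) = 1 - 0.299z - 1.231z^2.
Invertibility requires all roots to lie outside the unit circle, i.e. |z| > 1 for every root.
Set 1 + (-0.299) z + (-1.231) z^2 = 0, i.e. a z^2 + b z + c = 0 with a = -1.231, b = -0.299, c = 1.
Discriminant D = b^2 - 4ac = (-0.299)^2 - 4*(-1.231)*1 = 0.089401 - (-4.924) = 5.013401.
D >= 0, so the roots are real: z = (-b +/- sqrt(D)) / (2a) = (0.299 +/- 2.239063) / (-2.462).
  z_1 = (0.299 + 2.239063) / (-2.462) = -1.0309,   |z_1| = 1.0309.
  z_2 = (0.299 - 2.239063) / (-2.462) = 0.788,   |z_2| = 0.788.
Moduli of all roots: 1.0309, 0.7880.
All moduli strictly greater than 1? No.
Verdict: Not invertible.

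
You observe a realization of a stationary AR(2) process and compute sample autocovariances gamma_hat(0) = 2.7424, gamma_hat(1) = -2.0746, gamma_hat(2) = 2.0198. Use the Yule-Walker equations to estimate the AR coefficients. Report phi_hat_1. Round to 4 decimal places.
\hat\phi_{1} = -0.4660

The Yule-Walker equations for an AR(p) process read, in matrix form,
  Gamma_p phi = r_p,   with   (Gamma_p)_{ij} = gamma(|i - j|),
                       (r_p)_i = gamma(i),   i,j = 1..p.
Substitute the sample gammas (Toeplitz matrix and right-hand side of size 2):
  Gamma_p = [[2.7424, -2.0746], [-2.0746, 2.7424]]
  r_p     = [-2.0746, 2.0198]
Written out:
  2.7424 phi_1 - 2.0746 phi_2 = -2.0746
  -2.0746 phi_1 + 2.7424 phi_2 = 2.0198
Solve by Cramer's rule:
  det = gamma(0)^2 - gamma(1)^2 = (2.7424)^2 - (-2.0746)^2 = 7.52075776 - 4.30396516 = 3.2167926
  phi_hat_1 = [gamma(1) gamma(0) - gamma(1) gamma(2)] / det = [(-2.0746)(2.7424) - (-2.0746)(2.0198)] / 3.2167926 = -1.49910596 / 3.2167926 = -0.466
  phi_hat_2 = [gamma(0) gamma(2) - gamma(1)^2] / det = [(2.7424)(2.0198) - (-2.0746)^2] / 3.2167926 = 1.23513436 / 3.2167926 = 0.384
So phi_hat = [-0.4660, 0.3840].
Therefore phi_hat_1 = -0.4660.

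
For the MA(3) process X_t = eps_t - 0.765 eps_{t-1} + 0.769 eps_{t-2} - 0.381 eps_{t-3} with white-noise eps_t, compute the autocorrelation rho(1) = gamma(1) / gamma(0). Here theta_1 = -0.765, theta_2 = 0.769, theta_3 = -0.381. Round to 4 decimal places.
\rho(1) = -0.7091

For an MA(q) process with theta_0 = 1, the autocovariance is
  gamma(k) = sigma^2 * sum_{i=0..q-k} theta_i * theta_{i+k},
and rho(k) = gamma(k) / gamma(0). Sigma^2 cancels.
  numerator   = (1)*(-0.765) + (-0.765)*(0.769) + (0.769)*(-0.381) = -1.646274.
  denominator = (1)^2 + (-0.765)^2 + (0.769)^2 + (-0.381)^2 = 2.321747.
  rho(1) = -1.646274 / 2.321747 = -0.7091.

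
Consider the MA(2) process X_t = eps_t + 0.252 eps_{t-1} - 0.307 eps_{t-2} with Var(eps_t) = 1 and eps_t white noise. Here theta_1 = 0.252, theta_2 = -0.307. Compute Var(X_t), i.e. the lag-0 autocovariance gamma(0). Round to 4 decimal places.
\gamma(0) = 1.1578

For an MA(q) process X_t = eps_t + sum_i theta_i eps_{t-i} with
Var(eps_t) = sigma^2, the variance is
  gamma(0) = sigma^2 * (1 + sum_i theta_i^2).
  sum_i theta_i^2 = (0.252)^2 + (-0.307)^2 = 0.063504 + 0.094249 = 0.157753.
  gamma(0) = 1 * (1 + 0.157753) = 1 * 1.157753 = 1.157753, which rounds to 1.1578.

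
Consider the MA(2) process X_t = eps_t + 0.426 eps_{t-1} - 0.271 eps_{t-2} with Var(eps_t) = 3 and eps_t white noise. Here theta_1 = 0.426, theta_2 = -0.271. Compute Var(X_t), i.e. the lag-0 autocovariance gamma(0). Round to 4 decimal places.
\gamma(0) = 3.7648

For an MA(q) process X_t = eps_t + sum_i theta_i eps_{t-i} with
Var(eps_t) = sigma^2, the variance is
  gamma(0) = sigma^2 * (1 + sum_i theta_i^2).
  sum_i theta_i^2 = (0.426)^2 + (-0.271)^2 = 0.181476 + 0.073441 = 0.254917.
  gamma(0) = 3 * (1 + 0.254917) = 3 * 1.254917 = 3.764751, which rounds to 3.7648.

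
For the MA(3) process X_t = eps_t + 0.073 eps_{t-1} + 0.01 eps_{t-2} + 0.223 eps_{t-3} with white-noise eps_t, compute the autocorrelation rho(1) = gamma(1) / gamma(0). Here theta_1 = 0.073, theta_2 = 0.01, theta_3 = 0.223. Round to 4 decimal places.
\rho(1) = 0.0720

For an MA(q) process with theta_0 = 1, the autocovariance is
  gamma(k) = sigma^2 * sum_{i=0..q-k} theta_i * theta_{i+k},
and rho(k) = gamma(k) / gamma(0). Sigma^2 cancels.
  numerator   = (1)*(0.073) + (0.073)*(0.01) + (0.01)*(0.223) = 0.07596.
  denominator = (1)^2 + (0.073)^2 + (0.01)^2 + (0.223)^2 = 1.055158.
  rho(1) = 0.07596 / 1.055158 = 0.0720.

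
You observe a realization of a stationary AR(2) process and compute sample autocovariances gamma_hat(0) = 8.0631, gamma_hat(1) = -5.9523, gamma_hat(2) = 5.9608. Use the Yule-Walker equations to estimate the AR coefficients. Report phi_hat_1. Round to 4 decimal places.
\hat\phi_{1} = -0.4230

The Yule-Walker equations for an AR(p) process read, in matrix form,
  Gamma_p phi = r_p,   with   (Gamma_p)_{ij} = gamma(|i - j|),
                       (r_p)_i = gamma(i),   i,j = 1..p.
Substitute the sample gammas (Toeplitz matrix and right-hand side of size 2):
  Gamma_p = [[8.0631, -5.9523], [-5.9523, 8.0631]]
  r_p     = [-5.9523, 5.9608]
Written out:
  8.0631 phi_1 - 5.9523 phi_2 = -5.9523
  -5.9523 phi_1 + 8.0631 phi_2 = 5.9608
Solve by Cramer's rule:
  det = gamma(0)^2 - gamma(1)^2 = (8.0631)^2 - (-5.9523)^2 = 65.01358161 - 35.42987529 = 29.58370632
  phi_hat_1 = [gamma(1) gamma(0) - gamma(1) gamma(2)] / det = [(-5.9523)(8.0631) - (-5.9523)(5.9608)] / 29.58370632 = -12.51352029 / 29.58370632 = -0.423
  phi_hat_2 = [gamma(0) gamma(2) - gamma(1)^2] / det = [(8.0631)(5.9608) - (-5.9523)^2] / 29.58370632 = 12.63265119 / 29.58370632 = 0.427
So phi_hat = [-0.4230, 0.4270].
Therefore phi_hat_1 = -0.4230.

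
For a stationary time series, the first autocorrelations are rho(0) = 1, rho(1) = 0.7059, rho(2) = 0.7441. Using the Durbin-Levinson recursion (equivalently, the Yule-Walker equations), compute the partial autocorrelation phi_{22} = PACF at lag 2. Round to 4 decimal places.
\phi_{22} = 0.4899

The PACF at lag k is phi_{kk}, the last component of the solution
to the Yule-Walker system G_k phi = r_k where
  (G_k)_{ij} = rho(|i - j|), (r_k)_i = rho(i), i,j = 1..k.
Equivalently, Durbin-Levinson gives phi_{kk} iteratively:
  phi_{11} = rho(1)
  phi_{kk} = [rho(k) - sum_{j=1..k-1} phi_{k-1,j} rho(k-j)]
            / [1 - sum_{j=1..k-1} phi_{k-1,j} rho(j)],
  phi_{k,j} = phi_{k-1,j} - phi_{kk} phi_{k-1,k-j},  j = 1..k-1.
Step k = 1:
  phi_11 = rho(1) = 0.7059.
Step k = 2:
  phi_22 = [rho(2) - phi_11 rho(1)] / [1 - phi_11 rho(1)] = [0.7441 - (0.7059)(0.7059)] / [1 - (0.7059)(0.7059)]
         = 0.24580519 / 0.50170519 = 0.4899.
Therefore phi_{22} = 0.4899.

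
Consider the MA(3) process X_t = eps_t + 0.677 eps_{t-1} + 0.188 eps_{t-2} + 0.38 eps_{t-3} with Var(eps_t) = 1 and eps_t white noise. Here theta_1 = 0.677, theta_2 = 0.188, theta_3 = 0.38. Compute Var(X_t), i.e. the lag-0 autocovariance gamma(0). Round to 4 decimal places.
\gamma(0) = 1.6381

For an MA(q) process X_t = eps_t + sum_i theta_i eps_{t-i} with
Var(eps_t) = sigma^2, the variance is
  gamma(0) = sigma^2 * (1 + sum_i theta_i^2).
  sum_i theta_i^2 = (0.677)^2 + (0.188)^2 + (0.38)^2 = 0.458329 + 0.035344 + 0.1444 = 0.638073.
  gamma(0) = 1 * (1 + 0.638073) = 1 * 1.638073 = 1.638073, which rounds to 1.6381.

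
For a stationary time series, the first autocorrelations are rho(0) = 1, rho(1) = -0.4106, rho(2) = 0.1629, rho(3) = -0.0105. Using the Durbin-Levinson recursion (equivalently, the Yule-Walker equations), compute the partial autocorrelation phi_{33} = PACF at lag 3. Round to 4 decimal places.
\phi_{33} = 0.0650

The PACF at lag k is phi_{kk}, the last component of the solution
to the Yule-Walker system G_k phi = r_k where
  (G_k)_{ij} = rho(|i - j|), (r_k)_i = rho(i), i,j = 1..k.
Equivalently, Durbin-Levinson gives phi_{kk} iteratively:
  phi_{11} = rho(1)
  phi_{kk} = [rho(k) - sum_{j=1..k-1} phi_{k-1,j} rho(k-j)]
            / [1 - sum_{j=1..k-1} phi_{k-1,j} rho(j)],
  phi_{k,j} = phi_{k-1,j} - phi_{kk} phi_{k-1,k-j},  j = 1..k-1.
Step k = 1:
  phi_11 = rho(1) = -0.4106.
Step k = 2:
  phi_22 = [rho(2) - phi_11 rho(1)] / [1 - phi_11 rho(1)] = [0.1629 - (-0.4106)(-0.4106)] / [1 - (-0.4106)(-0.4106)]
         = -0.00569236 / 0.83140764 = -0.006847.
  Update: phi_21 = phi_11 - phi_22 phi_11 = -0.4106 - (-0.006847)(-0.4106) = -0.413411.
Step k = 3:
  phi_33 = [rho(3) - phi_21 rho(2) - phi_22 rho(1)] / [1 - phi_21 rho(1) - phi_22 rho(2)]
    numerator   = -0.0105 - (-0.413411)(0.1629) - (-0.006847)(-0.4106) = 0.05403345
    denominator = 1 - (-0.413411)(-0.4106) - (-0.006847)(0.1629) = 0.83136867
  phi_33 = 0.05403345 / 0.83136867 = 0.065.
Therefore phi_{33} = 0.0650.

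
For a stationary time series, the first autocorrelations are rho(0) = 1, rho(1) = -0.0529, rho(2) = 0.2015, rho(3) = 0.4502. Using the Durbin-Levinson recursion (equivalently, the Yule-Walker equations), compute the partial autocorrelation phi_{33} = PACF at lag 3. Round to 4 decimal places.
\phi_{33} = 0.4901

The PACF at lag k is phi_{kk}, the last component of the solution
to the Yule-Walker system G_k phi = r_k where
  (G_k)_{ij} = rho(|i - j|), (r_k)_i = rho(i), i,j = 1..k.
Equivalently, Durbin-Levinson gives phi_{kk} iteratively:
  phi_{11} = rho(1)
  phi_{kk} = [rho(k) - sum_{j=1..k-1} phi_{k-1,j} rho(k-j)]
            / [1 - sum_{j=1..k-1} phi_{k-1,j} rho(j)],
  phi_{k,j} = phi_{k-1,j} - phi_{kk} phi_{k-1,k-j},  j = 1..k-1.
Step k = 1:
  phi_11 = rho(1) = -0.0529.
Step k = 2:
  phi_22 = [rho(2) - phi_11 rho(1)] / [1 - phi_11 rho(1)] = [0.2015 - (-0.0529)(-0.0529)] / [1 - (-0.0529)(-0.0529)]
         = 0.19870159 / 0.99720159 = 0.199259.
  Update: phi_21 = phi_11 - phi_22 phi_11 = -0.0529 - (0.199259)(-0.0529) = -0.042359.
Step k = 3:
  phi_33 = [rho(3) - phi_21 rho(2) - phi_22 rho(1)] / [1 - phi_21 rho(1) - phi_22 rho(2)]
    numerator   = 0.4502 - (-0.042359)(0.2015) - (0.199259)(-0.0529) = 0.46927619
    denominator = 1 - (-0.042359)(-0.0529) - (0.199259)(0.2015) = 0.95760847
  phi_33 = 0.46927619 / 0.95760847 = 0.4901.
Therefore phi_{33} = 0.4901.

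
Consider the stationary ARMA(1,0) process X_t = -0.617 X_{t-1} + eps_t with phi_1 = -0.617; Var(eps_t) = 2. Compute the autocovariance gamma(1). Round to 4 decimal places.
\gamma(1) = -1.9925

Multiply the model equation by X_{t-k} and take expectations. With theta_0 = psi_0 = 1 and psi_j the MA(infinity) weights, this gives
  gamma(k) - sum_i phi_i gamma(k-i) = c_k,
  c_k = sigma^2 * sum_{j=k..q} theta_j psi_{j-k}   (c_k = 0 for k > q),
using gamma(-m) = gamma(m).
Pure AR (q = 0): c_0 = sigma^2 = 2, c_k = 0 for k >= 1.
Equations for k = 0 and k = 1 (AR order 1):
  gamma(0) = phi_1 gamma(1) + c_0
  gamma(1) = phi_1 gamma(0) + c_1
Substituting the second into the first: gamma(0) (1 - phi_1^2) = c_0 + phi_1 c_1, so
  gamma(0) = c_0 / (1 - phi_1^2) = 2 / (1 - (-0.617)^2) = 2 / 0.619311 = 3.229395.
  gamma(1) = phi_1 gamma(0) = (-0.617)(3.229395) = -1.992537.
Therefore gamma(1) = -1.9925 (to 4 decimal places).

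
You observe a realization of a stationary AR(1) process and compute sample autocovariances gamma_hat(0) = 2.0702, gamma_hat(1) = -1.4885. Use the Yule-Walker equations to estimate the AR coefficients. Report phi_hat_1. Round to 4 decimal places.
\hat\phi_{1} = -0.7190

The Yule-Walker equations for an AR(p) process read, in matrix form,
  Gamma_p phi = r_p,   with   (Gamma_p)_{ij} = gamma(|i - j|),
                       (r_p)_i = gamma(i),   i,j = 1..p.
Substitute the sample gammas (Toeplitz matrix and right-hand side of size 1):
  Gamma_p = [[2.0702]]
  r_p     = [-1.4885]
With p = 1 this is the single equation gamma(0) phi_1 = gamma(1):
  phi_hat_1 = gamma(1) / gamma(0) = -1.4885 / 2.0702 = -0.7190.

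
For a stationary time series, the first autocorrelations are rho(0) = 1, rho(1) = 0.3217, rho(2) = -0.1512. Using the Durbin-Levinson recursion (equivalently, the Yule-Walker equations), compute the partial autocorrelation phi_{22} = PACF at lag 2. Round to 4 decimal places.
\phi_{22} = -0.2841

The PACF at lag k is phi_{kk}, the last component of the solution
to the Yule-Walker system G_k phi = r_k where
  (G_k)_{ij} = rho(|i - j|), (r_k)_i = rho(i), i,j = 1..k.
Equivalently, Durbin-Levinson gives phi_{kk} iteratively:
  phi_{11} = rho(1)
  phi_{kk} = [rho(k) - sum_{j=1..k-1} phi_{k-1,j} rho(k-j)]
            / [1 - sum_{j=1..k-1} phi_{k-1,j} rho(j)],
  phi_{k,j} = phi_{k-1,j} - phi_{kk} phi_{k-1,k-j},  j = 1..k-1.
Step k = 1:
  phi_11 = rho(1) = 0.3217.
Step k = 2:
  phi_22 = [rho(2) - phi_11 rho(1)] / [1 - phi_11 rho(1)] = [-0.1512 - (0.3217)(0.3217)] / [1 - (0.3217)(0.3217)]
         = -0.25469089 / 0.89650911 = -0.2841.
Therefore phi_{22} = -0.2841.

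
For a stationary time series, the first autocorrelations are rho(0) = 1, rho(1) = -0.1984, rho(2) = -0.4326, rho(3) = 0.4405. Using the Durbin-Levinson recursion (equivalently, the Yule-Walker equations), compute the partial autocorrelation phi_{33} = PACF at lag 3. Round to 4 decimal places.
\phi_{33} = 0.2951

The PACF at lag k is phi_{kk}, the last component of the solution
to the Yule-Walker system G_k phi = r_k where
  (G_k)_{ij} = rho(|i - j|), (r_k)_i = rho(i), i,j = 1..k.
Equivalently, Durbin-Levinson gives phi_{kk} iteratively:
  phi_{11} = rho(1)
  phi_{kk} = [rho(k) - sum_{j=1..k-1} phi_{k-1,j} rho(k-j)]
            / [1 - sum_{j=1..k-1} phi_{k-1,j} rho(j)],
  phi_{k,j} = phi_{k-1,j} - phi_{kk} phi_{k-1,k-j},  j = 1..k-1.
Step k = 1:
  phi_11 = rho(1) = -0.1984.
Step k = 2:
  phi_22 = [rho(2) - phi_11 rho(1)] / [1 - phi_11 rho(1)] = [-0.4326 - (-0.1984)(-0.1984)] / [1 - (-0.1984)(-0.1984)]
         = -0.47196256 / 0.96063744 = -0.491301.
  Update: phi_21 = phi_11 - phi_22 phi_11 = -0.1984 - (-0.491301)(-0.1984) = -0.295874.
Step k = 3:
  phi_33 = [rho(3) - phi_21 rho(2) - phi_22 rho(1)] / [1 - phi_21 rho(1) - phi_22 rho(2)]
    numerator   = 0.4405 - (-0.295874)(-0.4326) - (-0.491301)(-0.1984) = 0.21503061
    denominator = 1 - (-0.295874)(-0.1984) - (-0.491301)(-0.4326) = 0.72876155
  phi_33 = 0.21503061 / 0.72876155 = 0.2951.
Therefore phi_{33} = 0.2951.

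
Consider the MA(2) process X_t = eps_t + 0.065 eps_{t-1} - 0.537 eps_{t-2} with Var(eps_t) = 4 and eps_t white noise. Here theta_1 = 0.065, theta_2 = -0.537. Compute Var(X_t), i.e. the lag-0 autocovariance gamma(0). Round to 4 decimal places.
\gamma(0) = 5.1704

For an MA(q) process X_t = eps_t + sum_i theta_i eps_{t-i} with
Var(eps_t) = sigma^2, the variance is
  gamma(0) = sigma^2 * (1 + sum_i theta_i^2).
  sum_i theta_i^2 = (0.065)^2 + (-0.537)^2 = 0.004225 + 0.288369 = 0.292594.
  gamma(0) = 4 * (1 + 0.292594) = 4 * 1.292594 = 5.170376, which rounds to 5.1704.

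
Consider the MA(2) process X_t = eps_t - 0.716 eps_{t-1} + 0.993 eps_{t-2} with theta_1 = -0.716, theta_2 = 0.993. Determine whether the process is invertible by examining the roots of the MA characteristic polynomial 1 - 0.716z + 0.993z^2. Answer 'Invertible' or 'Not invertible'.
\text{Invertible}

The MA(q) characteristic polynomial is P(z) = 1 - 0.716z + 0.993z^2.
Invertibility requires all roots to lie outside the unit circle, i.e. |z| > 1 for every root.
Set 1 + (-0.716) z + (0.993) z^2 = 0, i.e. a z^2 + b z + c = 0 with a = 0.993, b = -0.716, c = 1.
Discriminant D = b^2 - 4ac = (-0.716)^2 - 4*(0.993)*1 = 0.512656 - (3.972) = -3.459344.
D < 0, so the roots are the complex-conjugate pair z = (-b +/- i sqrt(-D)) / (2a) = 0.3605 +/- 0.9365i.
For a conjugate pair |z|^2 = z * conj(z) = (product of roots) = c/a = 1/(0.993) = 1.007049, so |z| = sqrt(1.007049) = 1.0035 for both roots.
Moduli of all roots: 1.0035, 1.0035.
All moduli strictly greater than 1? Yes.
Verdict: Invertible.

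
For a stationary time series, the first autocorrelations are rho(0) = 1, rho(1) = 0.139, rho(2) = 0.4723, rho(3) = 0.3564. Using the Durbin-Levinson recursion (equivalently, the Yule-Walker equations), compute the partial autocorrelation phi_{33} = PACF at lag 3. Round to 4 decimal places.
\phi_{33} = 0.3330

The PACF at lag k is phi_{kk}, the last component of the solution
to the Yule-Walker system G_k phi = r_k where
  (G_k)_{ij} = rho(|i - j|), (r_k)_i = rho(i), i,j = 1..k.
Equivalently, Durbin-Levinson gives phi_{kk} iteratively:
  phi_{11} = rho(1)
  phi_{kk} = [rho(k) - sum_{j=1..k-1} phi_{k-1,j} rho(k-j)]
            / [1 - sum_{j=1..k-1} phi_{k-1,j} rho(j)],
  phi_{k,j} = phi_{k-1,j} - phi_{kk} phi_{k-1,k-j},  j = 1..k-1.
Step k = 1:
  phi_11 = rho(1) = 0.139.
Step k = 2:
  phi_22 = [rho(2) - phi_11 rho(1)] / [1 - phi_11 rho(1)] = [0.4723 - (0.139)(0.139)] / [1 - (0.139)(0.139)]
         = 0.452979 / 0.980679 = 0.461903.
  Update: phi_21 = phi_11 - phi_22 phi_11 = 0.139 - (0.461903)(0.139) = 0.074795.
Step k = 3:
  phi_33 = [rho(3) - phi_21 rho(2) - phi_22 rho(1)] / [1 - phi_21 rho(1) - phi_22 rho(2)]
    numerator   = 0.3564 - (0.074795)(0.4723) - (0.461903)(0.139) = 0.25686954
    denominator = 1 - (0.074795)(0.139) - (0.461903)(0.4723) = 0.77144644
  phi_33 = 0.25686954 / 0.77144644 = 0.333.
Therefore phi_{33} = 0.3330.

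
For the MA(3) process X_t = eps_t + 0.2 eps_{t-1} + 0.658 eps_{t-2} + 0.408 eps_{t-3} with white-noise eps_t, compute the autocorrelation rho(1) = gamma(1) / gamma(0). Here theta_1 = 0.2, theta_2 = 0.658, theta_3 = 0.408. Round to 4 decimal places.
\rho(1) = 0.3660

For an MA(q) process with theta_0 = 1, the autocovariance is
  gamma(k) = sigma^2 * sum_{i=0..q-k} theta_i * theta_{i+k},
and rho(k) = gamma(k) / gamma(0). Sigma^2 cancels.
  numerator   = (1)*(0.2) + (0.2)*(0.658) + (0.658)*(0.408) = 0.600064.
  denominator = (1)^2 + (0.2)^2 + (0.658)^2 + (0.408)^2 = 1.639428.
  rho(1) = 0.600064 / 1.639428 = 0.3660.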